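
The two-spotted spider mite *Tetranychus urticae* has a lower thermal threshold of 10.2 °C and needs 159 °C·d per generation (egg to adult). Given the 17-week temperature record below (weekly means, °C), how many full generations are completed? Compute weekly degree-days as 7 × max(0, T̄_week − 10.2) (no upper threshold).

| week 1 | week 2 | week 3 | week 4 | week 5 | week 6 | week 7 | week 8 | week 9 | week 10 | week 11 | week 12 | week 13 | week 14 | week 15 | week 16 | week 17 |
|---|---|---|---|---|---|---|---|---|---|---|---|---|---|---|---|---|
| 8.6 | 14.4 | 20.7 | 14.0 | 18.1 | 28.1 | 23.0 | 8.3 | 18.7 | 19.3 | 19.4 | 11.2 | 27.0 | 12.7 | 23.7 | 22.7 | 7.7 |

5 generations

Weekly DD (7 × max(0, T̄ − 10.2)): 0.0, 29.4, 73.5, 26.6, 55.3, 125.3, 89.6, 0.0, 59.5, 63.7, 64.4, 7.0, 117.6, 17.5, 94.5, 87.5, 0.0.
Season total = 911.4 DD.
Complete generations = ⌊911.4 / 159⌋ = 5.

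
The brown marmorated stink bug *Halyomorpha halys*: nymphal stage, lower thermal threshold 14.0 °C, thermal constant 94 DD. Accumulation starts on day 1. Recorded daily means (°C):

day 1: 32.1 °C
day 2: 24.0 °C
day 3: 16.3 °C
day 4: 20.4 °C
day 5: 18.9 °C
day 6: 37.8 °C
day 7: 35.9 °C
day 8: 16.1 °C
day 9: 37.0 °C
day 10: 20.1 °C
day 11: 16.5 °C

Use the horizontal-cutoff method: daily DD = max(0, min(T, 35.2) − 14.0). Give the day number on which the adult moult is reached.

day 9

Daily DD above 14.0 °C (capped at 21.2): 18.1, 10.0, 2.3, 6.4, 4.9, 21.2, 21.2, 2.1, 21.2, 6.1, 2.5.
Cumulative: 18.1, 28.1, 30.4, 36.8, 41.7, 62.9, 84.1, 86.2, 107.4, 113.5, 116.0.
The total first reaches 94 DD on day 9.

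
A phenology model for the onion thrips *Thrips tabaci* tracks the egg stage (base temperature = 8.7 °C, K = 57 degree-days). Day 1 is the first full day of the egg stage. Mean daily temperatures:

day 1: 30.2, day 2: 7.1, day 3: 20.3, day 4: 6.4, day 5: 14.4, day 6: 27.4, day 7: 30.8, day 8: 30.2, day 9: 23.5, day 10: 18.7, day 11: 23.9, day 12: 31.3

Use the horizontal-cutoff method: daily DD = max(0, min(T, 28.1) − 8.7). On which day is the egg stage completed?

day 7

Daily DD above 8.7 °C (capped at 19.4): 19.4, 0.0, 11.6, 0.0, 5.7, 18.7, 19.4, 19.4, 14.8, 10.0, 15.2, 19.4.
Cumulative: 19.4, 19.4, 31.0, 31.0, 36.7, 55.4, 74.8, 94.2, 109.0, 119.0, 134.2, 153.6.
The total first reaches 57 DD on day 7.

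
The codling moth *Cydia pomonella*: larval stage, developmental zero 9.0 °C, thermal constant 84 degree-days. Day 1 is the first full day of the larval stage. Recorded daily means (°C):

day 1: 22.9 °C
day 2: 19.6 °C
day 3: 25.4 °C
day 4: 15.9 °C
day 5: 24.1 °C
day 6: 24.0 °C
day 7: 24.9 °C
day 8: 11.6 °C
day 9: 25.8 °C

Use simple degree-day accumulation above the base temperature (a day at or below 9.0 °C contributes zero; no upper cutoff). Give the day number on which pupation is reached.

Daily DD above 9.0 °C: 13.9, 10.6, 16.4, 6.9, 15.1, 15.0, 15.9, 2.6, 16.8.
Cumulative: 13.9, 24.5, 40.9, 47.8, 62.9, 77.9, 93.8, 96.4, 113.2.
The total first reaches 84 DD on day 7.

day 7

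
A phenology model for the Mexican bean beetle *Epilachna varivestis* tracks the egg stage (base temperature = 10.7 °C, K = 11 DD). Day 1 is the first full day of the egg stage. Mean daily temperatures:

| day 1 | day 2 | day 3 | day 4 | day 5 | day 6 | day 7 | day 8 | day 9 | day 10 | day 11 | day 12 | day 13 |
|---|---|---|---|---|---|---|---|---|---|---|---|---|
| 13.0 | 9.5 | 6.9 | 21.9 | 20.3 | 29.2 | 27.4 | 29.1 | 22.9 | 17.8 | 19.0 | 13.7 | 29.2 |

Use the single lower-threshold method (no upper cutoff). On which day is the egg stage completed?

day 4

Daily DD above 10.7 °C: 2.3, 0.0, 0.0, 11.2, 9.6, 18.5, 16.7, 18.4, 12.2, 7.1, 8.3, 3.0, 18.5.
Cumulative: 2.3, 2.3, 2.3, 13.5, 23.1, 41.6, 58.3, 76.7, 88.9, 96.0, 104.3, 107.3, 125.8.
The total first reaches 11 DD on day 4.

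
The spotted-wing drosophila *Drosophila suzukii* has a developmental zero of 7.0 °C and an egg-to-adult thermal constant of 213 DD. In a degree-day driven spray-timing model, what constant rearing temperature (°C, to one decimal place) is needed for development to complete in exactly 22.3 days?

16.6 °C

Required daily accumulation = 213 / 22.3 = 9.552 DD/day.
T = T_base + 9.552 = 7.0 + 9.552 = 16.552 ≈ 16.6 °C.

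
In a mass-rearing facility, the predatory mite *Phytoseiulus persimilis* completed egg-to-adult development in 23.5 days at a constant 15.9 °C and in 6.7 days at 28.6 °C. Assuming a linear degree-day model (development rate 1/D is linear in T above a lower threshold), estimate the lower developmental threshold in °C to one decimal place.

Equal thermal constants: D₁(T₁ − T_b) = D₂(T₂ − T_b).
23.5·(15.9 − T_b) = 6.7·(28.6 − T_b)
T_b = (23.5·15.9 − 6.7·28.6) / (23.5 − 6.7) = 182.03 / 16.8 = 10.835 °C ≈ 10.8 °C.

10.8 °C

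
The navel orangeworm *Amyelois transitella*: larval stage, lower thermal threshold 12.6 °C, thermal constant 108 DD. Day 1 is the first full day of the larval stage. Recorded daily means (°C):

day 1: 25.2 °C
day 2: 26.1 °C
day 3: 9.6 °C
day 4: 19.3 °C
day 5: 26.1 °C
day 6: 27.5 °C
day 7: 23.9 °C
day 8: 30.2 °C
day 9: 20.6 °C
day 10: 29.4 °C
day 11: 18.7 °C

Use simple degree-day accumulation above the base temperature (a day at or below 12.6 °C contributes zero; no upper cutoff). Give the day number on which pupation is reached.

Daily DD above 12.6 °C: 12.6, 13.5, 0.0, 6.7, 13.5, 14.9, 11.3, 17.6, 8.0, 16.8, 6.1.
Cumulative: 12.6, 26.1, 26.1, 32.8, 46.3, 61.2, 72.5, 90.1, 98.1, 114.9, 121.0.
The total first reaches 108 DD on day 10.

day 10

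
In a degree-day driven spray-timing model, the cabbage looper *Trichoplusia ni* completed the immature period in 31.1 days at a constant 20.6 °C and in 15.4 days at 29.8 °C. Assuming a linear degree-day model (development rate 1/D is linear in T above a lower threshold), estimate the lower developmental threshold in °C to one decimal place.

11.6 °C

Linear rate model ⇒ the product D·(T − T_b) is constant across temperatures.
31.1·(20.6 − T_b) = 15.4·(29.8 − T_b)
T_b = (31.1·20.6 − 15.4·29.8) / (31.1 − 15.4) = 181.74 / 15.7 = 11.576 °C ≈ 11.6 °C.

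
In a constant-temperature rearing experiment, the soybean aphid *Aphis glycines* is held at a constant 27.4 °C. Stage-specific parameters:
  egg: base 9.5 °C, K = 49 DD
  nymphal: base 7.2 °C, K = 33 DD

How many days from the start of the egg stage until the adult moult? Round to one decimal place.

egg: 49 / (27.4 − 9.5) = 49 / 17.9 = 2.737 d.
nymphal: 33 / (27.4 − 7.2) = 33 / 20.2 = 1.634 d.
Sum = 4.371 ≈ 4.4 days.

4.4 days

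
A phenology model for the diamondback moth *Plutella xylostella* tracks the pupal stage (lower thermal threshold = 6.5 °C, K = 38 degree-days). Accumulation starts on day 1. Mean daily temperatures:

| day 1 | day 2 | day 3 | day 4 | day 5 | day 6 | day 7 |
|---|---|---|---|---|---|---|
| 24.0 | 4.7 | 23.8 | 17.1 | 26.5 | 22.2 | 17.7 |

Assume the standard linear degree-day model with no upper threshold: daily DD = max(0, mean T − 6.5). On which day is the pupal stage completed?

Daily DD above 6.5 °C: 17.5, 0.0, 17.3, 10.6, 20.0, 15.7, 11.2.
Cumulative: 17.5, 17.5, 34.8, 45.4, 65.4, 81.1, 92.3.
The total first reaches 38 DD on day 4.

day 4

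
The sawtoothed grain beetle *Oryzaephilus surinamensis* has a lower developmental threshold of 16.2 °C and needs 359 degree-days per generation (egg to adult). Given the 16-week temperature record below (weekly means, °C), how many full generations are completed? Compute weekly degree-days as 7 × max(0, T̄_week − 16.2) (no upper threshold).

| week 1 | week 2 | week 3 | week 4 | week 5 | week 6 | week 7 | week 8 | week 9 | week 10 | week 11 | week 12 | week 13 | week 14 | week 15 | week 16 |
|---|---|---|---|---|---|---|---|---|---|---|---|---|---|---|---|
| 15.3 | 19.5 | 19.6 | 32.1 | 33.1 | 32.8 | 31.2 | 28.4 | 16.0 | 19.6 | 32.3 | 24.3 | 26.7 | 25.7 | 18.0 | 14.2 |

Weekly DD (7 × max(0, T̄ − 16.2)): 0.0, 23.1, 23.8, 111.3, 118.3, 116.2, 105.0, 85.4, 0.0, 23.8, 112.7, 56.7, 73.5, 66.5, 12.6, 0.0.
Season total = 928.9 DD.
Complete generations = ⌊928.9 / 359⌋ = 2.

2 generations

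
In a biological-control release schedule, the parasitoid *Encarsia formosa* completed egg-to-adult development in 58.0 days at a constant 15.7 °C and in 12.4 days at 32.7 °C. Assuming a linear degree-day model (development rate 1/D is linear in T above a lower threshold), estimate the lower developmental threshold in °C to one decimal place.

11.1 °C

Equal thermal constants: D₁(T₁ − T_b) = D₂(T₂ − T_b).
58.0·(15.7 − T_b) = 12.4·(32.7 − T_b)
T_b = (58.0·15.7 − 12.4·32.7) / (58.0 − 12.4) = 505.12 / 45.6 = 11.077 °C ≈ 11.1 °C.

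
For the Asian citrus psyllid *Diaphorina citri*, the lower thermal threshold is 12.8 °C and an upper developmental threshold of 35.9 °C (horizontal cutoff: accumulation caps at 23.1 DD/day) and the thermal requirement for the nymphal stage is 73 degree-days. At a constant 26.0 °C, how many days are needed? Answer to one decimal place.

Daily accumulation = 26.0 − 12.8 = 13.2 DD/day.
Duration = 73 / 13.2 = 5.530 ≈ 5.5 days.

5.5 days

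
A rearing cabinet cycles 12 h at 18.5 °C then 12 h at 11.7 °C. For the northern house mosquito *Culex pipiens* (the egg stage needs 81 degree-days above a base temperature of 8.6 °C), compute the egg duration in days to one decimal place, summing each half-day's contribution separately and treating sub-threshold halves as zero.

Day half: max(0, 18.5 − 8.6) × 0.5 = 9.9 × 0.5 = 4.95 DD.
Night half: max(0, 11.7 − 8.6) × 0.5 = 3.1 × 0.5 = 1.55 DD.
Per 24 h: 6.50 DD/day.
Duration = 81 / 6.50 = 12.462 ≈ 12.5 days.

12.5 days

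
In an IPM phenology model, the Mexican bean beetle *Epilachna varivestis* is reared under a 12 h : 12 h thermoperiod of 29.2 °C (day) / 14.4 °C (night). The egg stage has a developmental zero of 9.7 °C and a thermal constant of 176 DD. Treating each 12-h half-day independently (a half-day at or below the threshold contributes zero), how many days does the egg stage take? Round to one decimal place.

14.5 days

Day half: max(0, 29.2 − 9.7) × 0.5 = 19.5 × 0.5 = 9.75 DD.
Night half: max(0, 14.4 − 9.7) × 0.5 = 4.7 × 0.5 = 2.35 DD.
Per 24 h: 12.10 DD/day.
Duration = 176 / 12.10 = 14.545 ≈ 14.5 days.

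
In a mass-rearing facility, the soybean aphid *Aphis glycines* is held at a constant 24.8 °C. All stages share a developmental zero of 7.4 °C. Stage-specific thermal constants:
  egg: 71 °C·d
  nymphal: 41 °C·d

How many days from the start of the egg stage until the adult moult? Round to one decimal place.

Daily accumulation at 24.8 °C = 24.8 − 7.4 = 17.4 DD/day.
Total K = 71 + 41 = 112 DD.
Total duration = 112 / 17.4 = 6.437 ≈ 6.4 days.

6.4 days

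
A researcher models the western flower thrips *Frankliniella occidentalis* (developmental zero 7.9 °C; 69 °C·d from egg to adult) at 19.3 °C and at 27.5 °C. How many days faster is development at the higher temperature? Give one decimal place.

At 19.3 °C: 69 / (19.3 − 7.9) = 69 / 11.4 = 6.053 d.
At 27.5 °C: 69 / (27.5 − 7.9) = 69 / 19.6 = 3.520 d.
Difference = |6.053 − 3.520| = 2.532 ≈ 2.5 days.

2.5 days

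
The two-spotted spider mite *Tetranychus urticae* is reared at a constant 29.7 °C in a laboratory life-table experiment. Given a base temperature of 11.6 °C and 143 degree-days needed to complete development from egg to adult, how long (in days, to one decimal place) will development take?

7.9 days

Daily accumulation = 29.7 − 11.6 = 18.1 DD/day.
Duration = 143 / 18.1 = 7.901 ≈ 7.9 days.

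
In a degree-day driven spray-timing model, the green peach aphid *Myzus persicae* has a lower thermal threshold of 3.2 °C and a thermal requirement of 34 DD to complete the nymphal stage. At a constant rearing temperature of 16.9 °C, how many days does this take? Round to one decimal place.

Daily accumulation = 16.9 − 3.2 = 13.7 DD/day.
Duration = 34 / 13.7 = 2.482 ≈ 2.5 days.

2.5 days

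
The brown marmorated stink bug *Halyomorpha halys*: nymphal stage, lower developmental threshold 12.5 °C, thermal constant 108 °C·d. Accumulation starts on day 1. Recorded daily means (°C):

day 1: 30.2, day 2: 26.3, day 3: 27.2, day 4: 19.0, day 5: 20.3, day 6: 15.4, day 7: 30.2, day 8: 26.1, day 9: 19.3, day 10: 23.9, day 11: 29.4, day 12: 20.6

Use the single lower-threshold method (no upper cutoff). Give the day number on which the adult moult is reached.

Daily DD above 12.5 °C: 17.7, 13.8, 14.7, 6.5, 7.8, 2.9, 17.7, 13.6, 6.8, 11.4, 16.9, 8.1.
Cumulative: 17.7, 31.5, 46.2, 52.7, 60.5, 63.4, 81.1, 94.7, 101.5, 112.9, 129.8, 137.9.
The total first reaches 108 DD on day 10.

day 10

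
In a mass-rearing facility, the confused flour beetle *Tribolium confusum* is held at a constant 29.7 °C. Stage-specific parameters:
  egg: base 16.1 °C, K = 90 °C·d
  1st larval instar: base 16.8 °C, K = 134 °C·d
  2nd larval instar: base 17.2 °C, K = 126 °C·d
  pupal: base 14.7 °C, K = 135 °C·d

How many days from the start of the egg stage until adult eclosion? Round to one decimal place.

36.1 days

egg: 90 / (29.7 − 16.1) = 90 / 13.6 = 6.618 d.
1st larval instar: 134 / (29.7 − 16.8) = 134 / 12.9 = 10.388 d.
2nd larval instar: 126 / (29.7 − 17.2) = 126 / 12.5 = 10.080 d.
pupal: 135 / (29.7 − 14.7) = 135 / 15.0 = 9.000 d.
Sum = 36.085 ≈ 36.1 days.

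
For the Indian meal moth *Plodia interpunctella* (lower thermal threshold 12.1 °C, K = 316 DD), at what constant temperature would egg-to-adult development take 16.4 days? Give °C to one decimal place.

31.4 °C

Required daily accumulation = 316 / 16.4 = 19.268 DD/day.
T = T_base + 19.268 = 12.1 + 19.268 = 31.368 ≈ 31.4 °C.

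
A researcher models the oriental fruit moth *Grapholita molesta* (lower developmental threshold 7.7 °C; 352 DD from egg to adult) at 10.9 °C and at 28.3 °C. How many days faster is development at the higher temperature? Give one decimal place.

92.9 days

At 10.9 °C: 352 / (10.9 − 7.7) = 352 / 3.2 = 110.000 d.
At 28.3 °C: 352 / (28.3 − 7.7) = 352 / 20.6 = 17.087 d.
Difference = |110.000 − 17.087| = 92.913 ≈ 92.9 days.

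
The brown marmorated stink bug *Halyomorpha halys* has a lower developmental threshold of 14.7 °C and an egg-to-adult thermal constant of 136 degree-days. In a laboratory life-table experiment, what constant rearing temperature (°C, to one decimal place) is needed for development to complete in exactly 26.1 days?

19.9 °C

Required daily accumulation = 136 / 26.1 = 5.211 DD/day.
T = T_base + 5.211 = 14.7 + 5.211 = 19.911 ≈ 19.9 °C.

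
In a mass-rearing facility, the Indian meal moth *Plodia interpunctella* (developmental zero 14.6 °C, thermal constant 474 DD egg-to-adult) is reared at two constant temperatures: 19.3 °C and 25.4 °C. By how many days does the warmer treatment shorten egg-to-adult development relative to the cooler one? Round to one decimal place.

57.0 days

At 19.3 °C: 474 / (19.3 − 14.6) = 474 / 4.7 = 100.851 d.
At 25.4 °C: 474 / (25.4 − 14.6) = 474 / 10.8 = 43.889 d.
Difference = |100.851 − 43.889| = 56.962 ≈ 57.0 days.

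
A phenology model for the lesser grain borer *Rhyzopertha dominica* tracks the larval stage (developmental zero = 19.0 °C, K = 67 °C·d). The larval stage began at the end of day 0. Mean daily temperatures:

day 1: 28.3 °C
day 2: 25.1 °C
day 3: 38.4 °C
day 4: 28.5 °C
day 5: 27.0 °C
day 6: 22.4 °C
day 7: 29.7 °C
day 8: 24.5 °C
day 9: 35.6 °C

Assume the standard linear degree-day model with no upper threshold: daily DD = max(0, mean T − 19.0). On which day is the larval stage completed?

Daily DD above 19.0 °C: 9.3, 6.1, 19.4, 9.5, 8.0, 3.4, 10.7, 5.5, 16.6.
Cumulative: 9.3, 15.4, 34.8, 44.3, 52.3, 55.7, 66.4, 71.9, 88.5.
The total first reaches 67 DD on day 8.

day 8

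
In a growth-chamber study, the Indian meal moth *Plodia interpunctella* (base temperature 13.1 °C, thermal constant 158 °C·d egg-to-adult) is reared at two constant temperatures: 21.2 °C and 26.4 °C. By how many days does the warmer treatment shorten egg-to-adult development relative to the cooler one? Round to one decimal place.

7.6 days

At 21.2 °C: 158 / (21.2 − 13.1) = 158 / 8.1 = 19.506 d.
At 26.4 °C: 158 / (26.4 − 13.1) = 158 / 13.3 = 11.880 d.
Difference = |19.506 − 11.880| = 7.626 ≈ 7.6 days.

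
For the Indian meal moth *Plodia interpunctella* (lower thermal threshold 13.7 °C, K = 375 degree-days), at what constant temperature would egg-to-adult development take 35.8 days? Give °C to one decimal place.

Required daily accumulation = 375 / 35.8 = 10.475 DD/day.
T = T_base + 10.475 = 13.7 + 10.475 = 24.175 ≈ 24.2 °C.

24.2 °C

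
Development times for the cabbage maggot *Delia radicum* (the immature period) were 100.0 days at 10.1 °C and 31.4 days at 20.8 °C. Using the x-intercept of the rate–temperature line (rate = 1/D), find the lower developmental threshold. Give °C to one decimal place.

5.2 °C

Linear rate model ⇒ the product D·(T − T_b) is constant across temperatures.
100.0·(10.1 − T_b) = 31.4·(20.8 − T_b)
T_b = (100.0·10.1 − 31.4·20.8) / (100.0 − 31.4) = 356.88 / 68.6 = 5.202 °C ≈ 5.2 °C.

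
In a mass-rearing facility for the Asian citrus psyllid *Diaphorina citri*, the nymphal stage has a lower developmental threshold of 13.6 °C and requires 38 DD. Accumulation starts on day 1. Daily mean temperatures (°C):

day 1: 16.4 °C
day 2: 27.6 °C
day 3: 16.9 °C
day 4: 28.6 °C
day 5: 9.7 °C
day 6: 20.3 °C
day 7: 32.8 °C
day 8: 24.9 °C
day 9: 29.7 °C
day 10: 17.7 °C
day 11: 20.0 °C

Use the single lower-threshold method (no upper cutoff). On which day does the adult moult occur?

Daily DD above 13.6 °C: 2.8, 14.0, 3.3, 15.0, 0.0, 6.7, 19.2, 11.3, 16.1, 4.1, 6.4.
Cumulative: 2.8, 16.8, 20.1, 35.1, 35.1, 41.8, 61.0, 72.3, 88.4, 92.5, 98.9.
The total first reaches 38 DD on day 6.

day 6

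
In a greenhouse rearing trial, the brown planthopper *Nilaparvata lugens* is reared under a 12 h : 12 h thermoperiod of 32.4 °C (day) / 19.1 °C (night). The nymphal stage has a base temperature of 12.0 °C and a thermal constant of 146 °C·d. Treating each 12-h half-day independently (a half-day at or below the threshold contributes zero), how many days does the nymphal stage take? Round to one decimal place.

10.6 days

Day half: max(0, 32.4 − 12.0) × 0.5 = 20.4 × 0.5 = 10.20 DD.
Night half: max(0, 19.1 − 12.0) × 0.5 = 7.1 × 0.5 = 3.55 DD.
Per 24 h: 13.75 DD/day.
Duration = 146 / 13.75 = 10.618 ≈ 10.6 days.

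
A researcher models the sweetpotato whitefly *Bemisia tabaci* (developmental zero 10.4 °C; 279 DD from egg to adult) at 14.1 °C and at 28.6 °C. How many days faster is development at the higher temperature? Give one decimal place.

At 14.1 °C: 279 / (14.1 − 10.4) = 279 / 3.7 = 75.405 d.
At 28.6 °C: 279 / (28.6 − 10.4) = 279 / 18.2 = 15.330 d.
Difference = |75.405 − 15.330| = 60.076 ≈ 60.1 days.

60.1 days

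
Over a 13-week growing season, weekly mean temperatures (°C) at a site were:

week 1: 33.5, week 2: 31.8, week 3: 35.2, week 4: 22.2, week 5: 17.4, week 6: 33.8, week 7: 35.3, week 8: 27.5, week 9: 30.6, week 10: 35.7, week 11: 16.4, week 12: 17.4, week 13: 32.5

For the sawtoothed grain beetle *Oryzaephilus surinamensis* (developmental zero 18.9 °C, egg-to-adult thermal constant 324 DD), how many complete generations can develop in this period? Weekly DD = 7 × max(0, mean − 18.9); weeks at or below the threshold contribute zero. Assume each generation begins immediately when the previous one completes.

2 generations

Weekly DD (7 × max(0, T̄ − 18.9)): 102.2, 90.3, 114.1, 23.1, 0.0, 104.3, 114.8, 60.2, 81.9, 117.6, 0.0, 0.0, 95.2.
Season total = 903.7 DD.
Complete generations = ⌊903.7 / 324⌋ = 2.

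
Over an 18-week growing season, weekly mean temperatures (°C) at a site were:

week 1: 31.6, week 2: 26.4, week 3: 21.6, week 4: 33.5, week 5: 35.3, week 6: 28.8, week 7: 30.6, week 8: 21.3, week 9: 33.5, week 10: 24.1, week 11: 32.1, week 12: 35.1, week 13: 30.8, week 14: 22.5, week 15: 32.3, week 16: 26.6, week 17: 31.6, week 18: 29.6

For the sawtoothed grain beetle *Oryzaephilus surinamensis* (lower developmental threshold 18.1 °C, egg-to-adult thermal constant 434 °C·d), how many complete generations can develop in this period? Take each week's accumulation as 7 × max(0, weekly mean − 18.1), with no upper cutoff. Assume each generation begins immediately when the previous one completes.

Weekly DD (7 × max(0, T̄ − 18.1)): 94.5, 58.1, 24.5, 107.8, 120.4, 74.9, 87.5, 22.4, 107.8, 42.0, 98.0, 119.0, 88.9, 30.8, 99.4, 59.5, 94.5, 80.5.
Season total = 1410.5 DD.
Complete generations = ⌊1410.5 / 434⌋ = 3.

3 generations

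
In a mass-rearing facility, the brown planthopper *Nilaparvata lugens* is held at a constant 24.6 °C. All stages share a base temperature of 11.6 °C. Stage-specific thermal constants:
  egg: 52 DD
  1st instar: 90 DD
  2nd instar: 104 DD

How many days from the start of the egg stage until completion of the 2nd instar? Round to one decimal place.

Daily accumulation at 24.6 °C = 24.6 − 11.6 = 13.0 DD/day.
Total K = 52 + 90 + 104 = 246 DD.
Total duration = 246 / 13.0 = 18.923 ≈ 18.9 days.

18.9 days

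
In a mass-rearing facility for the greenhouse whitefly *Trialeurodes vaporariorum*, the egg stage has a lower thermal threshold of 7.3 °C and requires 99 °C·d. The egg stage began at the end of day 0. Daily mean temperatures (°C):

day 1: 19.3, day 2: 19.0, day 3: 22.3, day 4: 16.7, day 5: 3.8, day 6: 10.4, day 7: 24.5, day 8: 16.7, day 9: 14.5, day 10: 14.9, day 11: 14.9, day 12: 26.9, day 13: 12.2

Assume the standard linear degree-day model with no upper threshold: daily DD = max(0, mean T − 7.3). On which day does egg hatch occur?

Daily DD above 7.3 °C: 12.0, 11.7, 15.0, 9.4, 0.0, 3.1, 17.2, 9.4, 7.2, 7.6, 7.6, 19.6, 4.9.
Cumulative: 12.0, 23.7, 38.7, 48.1, 48.1, 51.2, 68.4, 77.8, 85.0, 92.6, 100.2, 119.8, 124.7.
The total first reaches 99 DD on day 11.

day 11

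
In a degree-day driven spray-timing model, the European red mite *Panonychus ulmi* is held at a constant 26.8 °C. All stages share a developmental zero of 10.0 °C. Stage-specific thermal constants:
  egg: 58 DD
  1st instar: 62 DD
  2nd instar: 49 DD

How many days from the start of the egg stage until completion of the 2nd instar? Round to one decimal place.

10.1 days

Daily accumulation at 26.8 °C = 26.8 − 10.0 = 16.8 DD/day.
Total K = 58 + 62 + 49 = 169 DD.
Total duration = 169 / 16.8 = 10.060 ≈ 10.1 days.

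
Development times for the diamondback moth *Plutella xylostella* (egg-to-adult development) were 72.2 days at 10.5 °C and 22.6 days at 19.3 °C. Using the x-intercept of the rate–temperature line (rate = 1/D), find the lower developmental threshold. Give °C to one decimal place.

Equal thermal constants: D₁(T₁ − T_b) = D₂(T₂ − T_b).
72.2·(10.5 − T_b) = 22.6·(19.3 − T_b)
T_b = (72.2·10.5 − 22.6·19.3) / (72.2 − 22.6) = 321.92 / 49.6 = 6.490 °C ≈ 6.5 °C.

6.5 °C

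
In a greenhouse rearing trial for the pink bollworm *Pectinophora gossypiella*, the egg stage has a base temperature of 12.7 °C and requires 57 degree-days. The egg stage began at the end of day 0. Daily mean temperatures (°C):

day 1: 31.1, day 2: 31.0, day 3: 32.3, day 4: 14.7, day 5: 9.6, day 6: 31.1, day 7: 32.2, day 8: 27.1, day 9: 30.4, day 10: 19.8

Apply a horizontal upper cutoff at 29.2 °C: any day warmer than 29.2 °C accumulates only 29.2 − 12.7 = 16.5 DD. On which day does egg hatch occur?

Daily DD above 12.7 °C (capped at 16.5): 16.5, 16.5, 16.5, 2.0, 0.0, 16.5, 16.5, 14.4, 16.5, 7.1.
Cumulative: 16.5, 33.0, 49.5, 51.5, 51.5, 68.0, 84.5, 98.9, 115.4, 122.5.
The total first reaches 57 DD on day 6.

day 6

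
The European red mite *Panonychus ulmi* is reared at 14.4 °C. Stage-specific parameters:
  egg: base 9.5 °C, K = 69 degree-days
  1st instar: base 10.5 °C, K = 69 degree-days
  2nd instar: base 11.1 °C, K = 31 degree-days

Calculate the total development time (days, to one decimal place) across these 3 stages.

41.2 days

egg: 69 / (14.4 − 9.5) = 69 / 4.9 = 14.082 d.
1st instar: 69 / (14.4 − 10.5) = 69 / 3.9 = 17.692 d.
2nd instar: 31 / (14.4 − 11.1) = 31 / 3.3 = 9.394 d.
Sum = 41.168 ≈ 41.2 days.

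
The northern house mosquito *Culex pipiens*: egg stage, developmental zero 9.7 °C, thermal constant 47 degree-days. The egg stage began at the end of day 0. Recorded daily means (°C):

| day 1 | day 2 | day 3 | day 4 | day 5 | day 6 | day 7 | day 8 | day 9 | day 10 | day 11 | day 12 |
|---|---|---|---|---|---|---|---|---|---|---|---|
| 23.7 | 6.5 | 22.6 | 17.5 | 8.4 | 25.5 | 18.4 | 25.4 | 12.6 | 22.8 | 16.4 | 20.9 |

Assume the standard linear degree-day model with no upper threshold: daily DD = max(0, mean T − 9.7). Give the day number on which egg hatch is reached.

Daily DD above 9.7 °C: 14.0, 0.0, 12.9, 7.8, 0.0, 15.8, 8.7, 15.7, 2.9, 13.1, 6.7, 11.2.
Cumulative: 14.0, 14.0, 26.9, 34.7, 34.7, 50.5, 59.2, 74.9, 77.8, 90.9, 97.6, 108.8.
The total first reaches 47 DD on day 6.

day 6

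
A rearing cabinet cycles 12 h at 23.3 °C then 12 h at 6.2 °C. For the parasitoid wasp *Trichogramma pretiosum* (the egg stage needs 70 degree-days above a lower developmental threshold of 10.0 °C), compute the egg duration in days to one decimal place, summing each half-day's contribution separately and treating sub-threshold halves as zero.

10.5 days

Day half: max(0, 23.3 − 10.0) × 0.5 = 13.3 × 0.5 = 6.65 DD.
Night half: max(0, 6.2 − 10.0) × 0.5 = 0.0 × 0.5 = 0.00 DD.
Per 24 h: 6.65 DD/day.
Duration = 70 / 6.65 = 10.526 ≈ 10.5 days.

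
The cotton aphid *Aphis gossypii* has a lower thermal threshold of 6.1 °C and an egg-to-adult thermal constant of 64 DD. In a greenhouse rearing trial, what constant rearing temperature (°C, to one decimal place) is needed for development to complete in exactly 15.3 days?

10.3 °C

Required daily accumulation = 64 / 15.3 = 4.183 DD/day.
T = T_base + 4.183 = 6.1 + 4.183 = 10.283 ≈ 10.3 °C.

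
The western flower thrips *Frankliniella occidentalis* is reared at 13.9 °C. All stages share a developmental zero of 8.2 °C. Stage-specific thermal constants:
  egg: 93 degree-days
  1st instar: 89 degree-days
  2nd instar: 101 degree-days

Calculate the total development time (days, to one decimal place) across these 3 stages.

49.6 days

Daily accumulation at 13.9 °C = 13.9 − 8.2 = 5.7 DD/day.
Total K = 93 + 89 + 101 = 283 DD.
Total duration = 283 / 5.7 = 49.649 ≈ 49.6 days.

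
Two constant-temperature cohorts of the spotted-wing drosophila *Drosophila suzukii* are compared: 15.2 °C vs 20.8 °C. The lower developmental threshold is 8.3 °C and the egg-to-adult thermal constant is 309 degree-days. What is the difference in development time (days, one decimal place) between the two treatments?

20.1 days

At 15.2 °C: 309 / (15.2 − 8.3) = 309 / 6.9 = 44.783 d.
At 20.8 °C: 309 / (20.8 − 8.3) = 309 / 12.5 = 24.720 d.
Difference = |44.783 − 24.720| = 20.063 ≈ 20.1 days.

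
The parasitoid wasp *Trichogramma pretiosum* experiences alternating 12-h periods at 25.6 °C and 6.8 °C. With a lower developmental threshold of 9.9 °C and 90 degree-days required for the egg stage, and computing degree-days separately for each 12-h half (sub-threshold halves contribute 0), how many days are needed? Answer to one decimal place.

11.5 days

Day half: max(0, 25.6 − 9.9) × 0.5 = 15.7 × 0.5 = 7.85 DD.
Night half: max(0, 6.8 − 9.9) × 0.5 = 0.0 × 0.5 = 0.00 DD.
Per 24 h: 7.85 DD/day.
Duration = 90 / 7.85 = 11.465 ≈ 11.5 days.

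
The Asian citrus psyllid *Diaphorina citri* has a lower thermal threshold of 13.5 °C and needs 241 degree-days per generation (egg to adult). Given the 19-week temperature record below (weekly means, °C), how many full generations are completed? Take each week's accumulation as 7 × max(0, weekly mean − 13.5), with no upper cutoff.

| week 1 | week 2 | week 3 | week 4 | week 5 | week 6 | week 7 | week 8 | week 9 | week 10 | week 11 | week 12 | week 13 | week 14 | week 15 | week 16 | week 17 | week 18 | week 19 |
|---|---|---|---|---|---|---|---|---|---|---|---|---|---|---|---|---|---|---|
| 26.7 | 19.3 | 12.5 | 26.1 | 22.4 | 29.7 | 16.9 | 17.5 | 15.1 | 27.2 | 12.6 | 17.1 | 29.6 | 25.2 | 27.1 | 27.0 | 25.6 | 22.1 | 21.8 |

4 generations

Weekly DD (7 × max(0, T̄ − 13.5)): 92.4, 40.6, 0.0, 88.2, 62.3, 113.4, 23.8, 28.0, 11.2, 95.9, 0.0, 25.2, 112.7, 81.9, 95.2, 94.5, 84.7, 60.2, 58.1.
Season total = 1168.3 DD.
Complete generations = ⌊1168.3 / 241⌋ = 4.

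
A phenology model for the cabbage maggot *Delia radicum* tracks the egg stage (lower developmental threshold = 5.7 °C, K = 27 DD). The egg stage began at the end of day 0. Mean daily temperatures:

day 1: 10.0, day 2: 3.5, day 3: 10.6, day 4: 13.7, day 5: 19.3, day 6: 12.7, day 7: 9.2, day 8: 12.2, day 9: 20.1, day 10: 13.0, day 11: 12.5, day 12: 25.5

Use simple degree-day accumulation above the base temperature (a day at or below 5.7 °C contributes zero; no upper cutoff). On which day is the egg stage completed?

Daily DD above 5.7 °C: 4.3, 0.0, 4.9, 8.0, 13.6, 7.0, 3.5, 6.5, 14.4, 7.3, 6.8, 19.8.
Cumulative: 4.3, 4.3, 9.2, 17.2, 30.8, 37.8, 41.3, 47.8, 62.2, 69.5, 76.3, 96.1.
The total first reaches 27 DD on day 5.

day 5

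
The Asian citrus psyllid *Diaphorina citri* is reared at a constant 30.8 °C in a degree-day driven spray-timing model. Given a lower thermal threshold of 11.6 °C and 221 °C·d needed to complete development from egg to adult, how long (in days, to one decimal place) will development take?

Daily accumulation = 30.8 − 11.6 = 19.2 DD/day.
Duration = 221 / 19.2 = 11.510 ≈ 11.5 days.

11.5 days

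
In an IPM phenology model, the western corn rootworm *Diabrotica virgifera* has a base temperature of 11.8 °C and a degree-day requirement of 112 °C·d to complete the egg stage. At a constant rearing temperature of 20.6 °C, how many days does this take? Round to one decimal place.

12.7 days

Daily accumulation = 20.6 − 11.8 = 8.8 DD/day.
Duration = 112 / 8.8 = 12.727 ≈ 12.7 days.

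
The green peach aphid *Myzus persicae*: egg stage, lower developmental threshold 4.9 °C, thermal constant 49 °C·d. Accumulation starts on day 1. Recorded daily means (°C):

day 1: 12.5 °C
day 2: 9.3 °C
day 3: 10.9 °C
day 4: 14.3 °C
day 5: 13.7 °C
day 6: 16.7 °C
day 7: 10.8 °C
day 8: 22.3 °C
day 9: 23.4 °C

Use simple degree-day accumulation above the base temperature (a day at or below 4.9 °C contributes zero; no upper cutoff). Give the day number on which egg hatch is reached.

day 7

Daily DD above 4.9 °C: 7.6, 4.4, 6.0, 9.4, 8.8, 11.8, 5.9, 17.4, 18.5.
Cumulative: 7.6, 12.0, 18.0, 27.4, 36.2, 48.0, 53.9, 71.3, 89.8.
The total first reaches 49 DD on day 7.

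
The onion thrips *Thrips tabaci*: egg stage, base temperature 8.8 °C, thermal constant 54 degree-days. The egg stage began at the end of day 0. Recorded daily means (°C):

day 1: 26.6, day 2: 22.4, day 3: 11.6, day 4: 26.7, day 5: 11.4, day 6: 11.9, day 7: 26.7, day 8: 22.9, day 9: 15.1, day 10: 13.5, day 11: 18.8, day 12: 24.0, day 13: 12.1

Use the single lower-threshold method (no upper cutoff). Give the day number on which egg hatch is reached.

Daily DD above 8.8 °C: 17.8, 13.6, 2.8, 17.9, 2.6, 3.1, 17.9, 14.1, 6.3, 4.7, 10.0, 15.2, 3.3.
Cumulative: 17.8, 31.4, 34.2, 52.1, 54.7, 57.8, 75.7, 89.8, 96.1, 100.8, 110.8, 126.0, 129.3.
The total first reaches 54 DD on day 5.

day 5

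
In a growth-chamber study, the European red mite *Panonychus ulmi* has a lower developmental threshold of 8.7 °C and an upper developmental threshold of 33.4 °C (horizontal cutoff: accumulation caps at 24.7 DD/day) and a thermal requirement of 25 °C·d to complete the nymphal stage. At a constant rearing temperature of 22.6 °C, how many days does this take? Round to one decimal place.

1.8 days

Daily accumulation = 22.6 − 8.7 = 13.9 DD/day.
Duration = 25 / 13.9 = 1.799 ≈ 1.8 days.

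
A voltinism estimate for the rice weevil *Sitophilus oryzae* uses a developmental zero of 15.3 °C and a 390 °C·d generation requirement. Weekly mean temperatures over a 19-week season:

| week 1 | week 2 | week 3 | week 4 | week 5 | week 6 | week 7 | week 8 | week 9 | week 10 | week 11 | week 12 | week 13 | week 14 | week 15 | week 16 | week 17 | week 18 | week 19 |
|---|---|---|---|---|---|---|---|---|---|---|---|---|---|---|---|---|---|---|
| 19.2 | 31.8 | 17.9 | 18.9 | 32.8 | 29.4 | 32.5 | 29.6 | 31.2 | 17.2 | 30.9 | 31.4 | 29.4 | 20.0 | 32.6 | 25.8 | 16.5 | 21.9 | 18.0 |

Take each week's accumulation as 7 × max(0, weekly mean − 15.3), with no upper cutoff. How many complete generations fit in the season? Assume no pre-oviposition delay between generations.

3 generations

Weekly DD (7 × max(0, T̄ − 15.3)): 27.3, 115.5, 18.2, 25.2, 122.5, 98.7, 120.4, 100.1, 111.3, 13.3, 109.2, 112.7, 98.7, 32.9, 121.1, 73.5, 8.4, 46.2, 18.9.
Season total = 1374.1 DD.
Complete generations = ⌊1374.1 / 390⌋ = 3.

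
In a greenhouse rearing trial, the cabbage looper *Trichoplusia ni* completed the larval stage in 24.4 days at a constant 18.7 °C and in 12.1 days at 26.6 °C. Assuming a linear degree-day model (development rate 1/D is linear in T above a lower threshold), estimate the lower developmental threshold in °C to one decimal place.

Equal thermal constants: D₁(T₁ − T_b) = D₂(T₂ − T_b).
24.4·(18.7 − T_b) = 12.1·(26.6 − T_b)
T_b = (24.4·18.7 − 12.1·26.6) / (24.4 − 12.1) = 134.42 / 12.3 = 10.928 °C ≈ 10.9 °C.

10.9 °C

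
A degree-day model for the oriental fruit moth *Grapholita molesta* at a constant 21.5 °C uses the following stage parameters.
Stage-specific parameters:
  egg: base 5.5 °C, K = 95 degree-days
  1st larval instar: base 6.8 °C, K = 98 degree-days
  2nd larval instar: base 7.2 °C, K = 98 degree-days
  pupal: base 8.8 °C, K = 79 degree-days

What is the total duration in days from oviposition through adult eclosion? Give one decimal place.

egg: 95 / (21.5 − 5.5) = 95 / 16.0 = 5.938 d.
1st larval instar: 98 / (21.5 − 6.8) = 98 / 14.7 = 6.667 d.
2nd larval instar: 98 / (21.5 − 7.2) = 98 / 14.3 = 6.853 d.
pupal: 79 / (21.5 − 8.8) = 79 / 12.7 = 6.220 d.
Sum = 25.678 ≈ 25.7 days.

25.7 days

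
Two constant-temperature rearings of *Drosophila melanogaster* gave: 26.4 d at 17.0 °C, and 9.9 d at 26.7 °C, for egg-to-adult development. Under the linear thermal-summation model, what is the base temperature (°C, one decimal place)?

11.2 °C

Equal thermal constants: D₁(T₁ − T_b) = D₂(T₂ − T_b).
26.4·(17.0 − T_b) = 9.9·(26.7 − T_b)
T_b = (26.4·17.0 − 9.9·26.7) / (26.4 − 9.9) = 184.47 / 16.5 = 11.180 °C ≈ 11.2 °C.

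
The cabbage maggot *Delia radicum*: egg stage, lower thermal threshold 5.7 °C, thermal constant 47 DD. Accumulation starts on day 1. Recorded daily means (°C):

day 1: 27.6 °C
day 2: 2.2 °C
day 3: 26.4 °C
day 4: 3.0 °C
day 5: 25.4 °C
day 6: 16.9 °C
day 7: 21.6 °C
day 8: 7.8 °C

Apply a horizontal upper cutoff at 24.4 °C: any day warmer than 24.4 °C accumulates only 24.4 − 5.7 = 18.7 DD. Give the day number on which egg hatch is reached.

Daily DD above 5.7 °C (capped at 18.7): 18.7, 0.0, 18.7, 0.0, 18.7, 11.2, 15.9, 2.1.
Cumulative: 18.7, 18.7, 37.4, 37.4, 56.1, 67.3, 83.2, 85.3.
The total first reaches 47 DD on day 5.

day 5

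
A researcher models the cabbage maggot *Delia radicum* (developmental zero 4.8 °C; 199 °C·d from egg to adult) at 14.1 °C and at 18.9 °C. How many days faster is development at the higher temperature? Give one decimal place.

7.3 days

At 14.1 °C: 199 / (14.1 − 4.8) = 199 / 9.3 = 21.398 d.
At 18.9 °C: 199 / (18.9 − 4.8) = 199 / 14.1 = 14.113 d.
Difference = |21.398 − 14.113| = 7.284 ≈ 7.3 days.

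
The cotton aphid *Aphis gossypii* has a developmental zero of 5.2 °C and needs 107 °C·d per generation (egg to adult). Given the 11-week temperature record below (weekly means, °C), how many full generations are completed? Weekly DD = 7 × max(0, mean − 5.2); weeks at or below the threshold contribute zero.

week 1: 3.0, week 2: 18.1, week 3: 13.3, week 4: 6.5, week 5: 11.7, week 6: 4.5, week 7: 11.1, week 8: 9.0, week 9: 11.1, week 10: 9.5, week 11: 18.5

Weekly DD (7 × max(0, T̄ − 5.2)): 0.0, 90.3, 56.7, 9.1, 45.5, 0.0, 41.3, 26.6, 41.3, 30.1, 93.1.
Season total = 434.0 DD.
Complete generations = ⌊434.0 / 107⌋ = 4.

4 generations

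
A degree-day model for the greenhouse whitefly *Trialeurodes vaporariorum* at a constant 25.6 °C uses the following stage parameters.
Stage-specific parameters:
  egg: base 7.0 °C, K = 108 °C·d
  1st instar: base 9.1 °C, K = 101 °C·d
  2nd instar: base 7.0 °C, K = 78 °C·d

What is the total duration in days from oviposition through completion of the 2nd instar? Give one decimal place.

16.1 days

egg: 108 / (25.6 − 7.0) = 108 / 18.6 = 5.806 d.
1st instar: 101 / (25.6 − 9.1) = 101 / 16.5 = 6.121 d.
2nd instar: 78 / (25.6 − 7.0) = 78 / 18.6 = 4.194 d.
Sum = 16.121 ≈ 16.1 days.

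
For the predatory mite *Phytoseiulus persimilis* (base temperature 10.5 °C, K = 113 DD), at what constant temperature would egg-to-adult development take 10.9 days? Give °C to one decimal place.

Required daily accumulation = 113 / 10.9 = 10.367 DD/day.
T = T_base + 10.367 = 10.5 + 10.367 = 20.867 ≈ 20.9 °C.

20.9 °C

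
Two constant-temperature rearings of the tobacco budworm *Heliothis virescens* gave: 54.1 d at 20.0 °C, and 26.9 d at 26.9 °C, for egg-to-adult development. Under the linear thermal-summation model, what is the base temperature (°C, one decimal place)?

Equal thermal constants: D₁(T₁ − T_b) = D₂(T₂ − T_b).
54.1·(20.0 − T_b) = 26.9·(26.9 − T_b)
T_b = (54.1·20.0 − 26.9·26.9) / (54.1 − 26.9) = 358.39 / 27.2 = 13.176 °C ≈ 13.2 °C.

13.2 °C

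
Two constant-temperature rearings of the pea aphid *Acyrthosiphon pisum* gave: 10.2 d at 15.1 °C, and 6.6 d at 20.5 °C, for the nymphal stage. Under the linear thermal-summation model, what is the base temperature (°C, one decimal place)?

5.2 °C

Linear rate model ⇒ the product D·(T − T_b) is constant across temperatures.
10.2·(15.1 − T_b) = 6.6·(20.5 − T_b)
T_b = (10.2·15.1 − 6.6·20.5) / (10.2 − 6.6) = 18.72 / 3.6 = 5.200 °C ≈ 5.2 °C.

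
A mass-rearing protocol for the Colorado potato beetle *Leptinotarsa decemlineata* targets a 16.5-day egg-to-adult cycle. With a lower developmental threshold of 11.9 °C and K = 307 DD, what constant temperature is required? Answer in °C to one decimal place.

Required daily accumulation = 307 / 16.5 = 18.606 DD/day.
T = T_base + 18.606 = 11.9 + 18.606 = 30.506 ≈ 30.5 °C.

30.5 °C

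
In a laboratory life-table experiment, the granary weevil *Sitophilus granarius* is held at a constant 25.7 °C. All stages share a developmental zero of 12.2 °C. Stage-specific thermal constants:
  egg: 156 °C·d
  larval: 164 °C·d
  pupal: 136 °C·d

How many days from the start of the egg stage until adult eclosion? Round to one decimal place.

Daily accumulation at 25.7 °C = 25.7 − 12.2 = 13.5 DD/day.
Total K = 156 + 164 + 136 = 456 DD.
Total duration = 456 / 13.5 = 33.778 ≈ 33.8 days.

33.8 days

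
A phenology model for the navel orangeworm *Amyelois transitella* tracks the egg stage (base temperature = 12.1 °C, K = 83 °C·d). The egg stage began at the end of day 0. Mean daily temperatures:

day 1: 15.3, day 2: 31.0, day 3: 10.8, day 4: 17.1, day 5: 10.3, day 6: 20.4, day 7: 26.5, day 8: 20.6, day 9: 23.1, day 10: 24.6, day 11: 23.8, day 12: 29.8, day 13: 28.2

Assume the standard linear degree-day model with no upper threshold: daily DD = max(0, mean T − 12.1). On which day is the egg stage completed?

day 11

Daily DD above 12.1 °C: 3.2, 18.9, 0.0, 5.0, 0.0, 8.3, 14.4, 8.5, 11.0, 12.5, 11.7, 17.7, 16.1.
Cumulative: 3.2, 22.1, 22.1, 27.1, 27.1, 35.4, 49.8, 58.3, 69.3, 81.8, 93.5, 111.2, 127.3.
The total first reaches 83 DD on day 11.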